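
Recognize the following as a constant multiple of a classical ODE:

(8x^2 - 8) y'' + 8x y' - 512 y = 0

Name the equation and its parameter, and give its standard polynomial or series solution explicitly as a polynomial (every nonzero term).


All three coefficients share the factor -8; dividing through by -8 gives  (1 - x^2) y'' - x y' + 64 y = 0.
This matches the Chebyshev equation (1 - x^2) y'' - x y' + n^2 y = 0 (note the -x y' term, not -2x y') with n^2 = 64, so n = 8; the polynomial solution is T_8(x).
With y = sum_k a_k x^k, matching x^k gives (k+2)(k+1) a_{k+2} = (k^2 - n^2) a_k = (k - 8)(k + 8) a_k. The right side vanishes at k = 8, so the series with the parity of 8 terminates at degree 8.
Standard normalization: leading coefficient of T_n is 2^(n-1), so a_8 = 2^7 = 128. Work downward with a_k = (k+1)(k+2) a_{k+2} / ((k - 8)(k + 8)):
  a_6 = (7)(8)(128) / ((6 - 8)(6 + 8)) = 7168/(-28) = -256
  a_4 = (5)(6)(-256) / ((4 - 8)(4 + 8)) = -7680/(-48) = 160
  a_2 = (3)(4)(160) / ((2 - 8)(2 + 8)) = 1920/(-60) = -32
  a_0 = (1)(2)(-32) / ((0 - 8)(0 + 8)) = -64/(-64) = 1
Hence T_8(x) = 128 x^8 - 256 x^6 + 160 x^4 - 32 x^2 + 1.

T_8(x); series = 128 x^8 - 256 x^6 + 160 x^4 - 32 x^2 + 1


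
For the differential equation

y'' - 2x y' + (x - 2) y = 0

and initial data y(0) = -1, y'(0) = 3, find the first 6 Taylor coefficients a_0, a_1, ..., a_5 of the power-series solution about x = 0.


Ansatz: y(x) = sum_{n>=0} a_n x^n, so y'(x) = sum_{n>=1} n a_n x^(n-1) and y''(x) = sum_{n>=2} n(n-1) a_n x^(n-2).
Substitute into P(x) y'' + Q(x) y' + R(x) y = 0 with P(x) = 1, Q(x) = -2x, R(x) = x - 2, and match powers of x.
Initial conditions: a_0 = -1, a_1 = 3.
Setting the coefficient of each power of x to zero and solving order by order (substituting the coefficients already found):
  x^0: 2 a_2 - 2 a_0 = 0  ->  2 a_2 = 2 a_0 = -2  ->  a_2 = -1
  x^1: 6 a_3 - 4 a_1 + a_0 = 0  ->  6 a_3 = 4 a_1 - a_0 = 13  ->  a_3 = 13/6
  x^2: 12 a_4 - 6 a_2 + a_1 = 0  ->  12 a_4 = 6 a_2 - a_1 = -9  ->  a_4 = -3/4
  x^3: 20 a_5 - 8 a_3 + a_2 = 0  ->  20 a_5 = 8 a_3 - a_2 = 55/3  ->  a_5 = 11/12
Truncated series: y(x) = -1 + 3 x - x^2 + (13/6) x^3 - (3/4) x^4 + (11/12) x^5 + O(x^6).

a_0 = -1; a_1 = 3; a_2 = -1; a_3 = 13/6; a_4 = -3/4; a_5 = 11/12


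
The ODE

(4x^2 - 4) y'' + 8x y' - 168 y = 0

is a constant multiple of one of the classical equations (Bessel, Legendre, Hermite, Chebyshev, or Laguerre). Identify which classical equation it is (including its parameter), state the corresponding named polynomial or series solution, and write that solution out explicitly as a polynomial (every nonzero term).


All three coefficients share the factor -4; dividing through by -4 gives  (1 - x^2) y'' - 2x y' + 42 y = 0.
This matches the Legendre equation (1 - x^2) y'' - 2x y' + n(n+1) y = 0 (note the -2x y' term) with n(n+1) = 42, so n = 6; the polynomial solution is P_6(x).
With y = sum_k a_k x^k, matching x^k gives (k+2)(k+1) a_{k+2} = [k(k+1) - n(n+1)] a_k = (k - 6)(k + 7) a_k. The right side vanishes at k = 6, so the series with the parity of 6 terminates at degree 6.
Standard normalization (P_n(1) = 1): leading coefficient (2n)!/(2^n (n!)^2) = 479001600/(64*518400) = 231/16, so a_6 = 231/16. Work downward with a_k = (k+1)(k+2) a_{k+2} / ((k - 6)(k + 7)):
  a_4 = (5)(6)(231/16) / ((4 - 6)(4 + 7)) = (3465/8)/(-22) = -315/16
  a_2 = (3)(4)(-315/16) / ((2 - 6)(2 + 7)) = (-945/4)/(-36) = 105/16
  a_0 = (1)(2)(105/16) / ((0 - 6)(0 + 7)) = (105/8)/(-42) = -5/16
Hence P_6(x) = 231 x^6/16 - 315 x^4/16 + 105 x^2/16 - 5/16.

P_6(x); series = 231 x^6/16 - 315 x^4/16 + 105 x^2/16 - 5/16


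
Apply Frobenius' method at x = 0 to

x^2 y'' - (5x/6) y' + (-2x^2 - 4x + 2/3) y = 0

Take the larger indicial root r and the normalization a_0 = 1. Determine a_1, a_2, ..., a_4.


Write in Frobenius form y'' + (p(x)/x) y' + (q(x)/x^2) y = 0:
  p(x) = -5/6,  q(x) = -2x^2 - 4x + 2/3.
Indicial equation: r(r-1) + (-5/6) r + (2/3) = 0 -> roots r_1 = 4/3, r_2 = 1/2.
Take r = r_1 = 4/3. Let y(x) = x^r sum_{n>=0} a_n x^n with a_0 = 1.
Substitute y = x^r sum a_n x^n and match x^{r+n}. The recurrence is
  D(n) a_n - 4 a_{n-1} - 2 a_{n-2} = 0,  where D(n) = (r+n)(r+n-1) + (-5/6)(r+n) + (2/3).
  a_n = [4 a_{n-1} + 2 a_{n-2}] / D(n).
Since the indicial polynomial factors as (r - r_1)(r - r_2), D(n) = (r_1 + n - r_1)(r_1 + n - r_2) = n(n + 5/6).
Evaluating step by step (a_0 = 1):
  n = 1: D(1) = 1(1 + 5/6) = 11/6; numerator = 4(1) = 4; a_1 = (4)/(11/6) = 24/11
  n = 2: D(2) = 2(2 + 5/6) = 17/3; numerator = 4(24/11) + 2(1) = 118/11; a_2 = (118/11)/(17/3) = 354/187
  n = 3: D(3) = 3(3 + 5/6) = 23/2; numerator = 4(354/187) + 2(24/11) = 2232/187; a_3 = (2232/187)/(23/2) = 4464/4301
  n = 4: D(4) = 4(4 + 5/6) = 58/3; numerator = 4(4464/4301) + 2(354/187) = 34140/4301; a_4 = (34140/4301)/(58/3) = 51210/124729

r = 4/3; a_0 = 1; a_1 = 24/11; a_2 = 354/187; a_3 = 4464/4301; a_4 = 51210/124729


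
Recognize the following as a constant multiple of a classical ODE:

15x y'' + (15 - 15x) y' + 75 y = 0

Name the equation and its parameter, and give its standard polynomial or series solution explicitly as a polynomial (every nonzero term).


All three coefficients share the factor 15; dividing through by 15 gives  x y'' + (1 - x) y' + 5 y = 0.
This matches the Laguerre equation x y'' + (1 - x) y' + n y = 0 with n = 5; the polynomial solution is L_5(x).
With y = sum_k a_k x^k, matching x^k gives (k+1)k a_{k+1} + (k+1) a_{k+1} - k a_k + n a_k = 0, i.e. (k+1)^2 a_{k+1} = (k - n) a_k = (k - 5) a_k. The right side vanishes at k = 5, so the series terminates at degree 5.
Standard normalization L_n(0) = 1 gives a_0 = 1. Work upward with a_{k+1} = (k - 5) a_k / (k+1)^2:
  a_1 = (0 - 5)(1) / 1^2 = -5/1 = -5
  a_2 = (1 - 5)(-5) / 2^2 = 20/4 = 5
  a_3 = (2 - 5)(5) / 3^2 = -15/9 = -5/3
  a_4 = (3 - 5)(-5/3) / 4^2 = (10/3)/16 = 5/24
  a_5 = (4 - 5)(5/24) / 5^2 = (-5/24)/25 = -1/120
Hence L_5(x) = -x^5/120 + 5 x^4/24 - 5 x^3/3 + 5 x^2 - 5 x + 1.

L_5(x); series = -x^5/120 + 5 x^4/24 - 5 x^3/3 + 5 x^2 - 5 x + 1


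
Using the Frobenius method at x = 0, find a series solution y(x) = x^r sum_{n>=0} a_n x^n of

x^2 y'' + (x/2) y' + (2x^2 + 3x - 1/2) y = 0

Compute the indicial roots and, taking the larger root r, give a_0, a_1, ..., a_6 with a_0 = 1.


Write in Frobenius form y'' + (p(x)/x) y' + (q(x)/x^2) y = 0:
  p(x) = 1/2,  q(x) = 2x^2 + 3x - 1/2.
Indicial equation: r(r-1) + (1/2) r + (-1/2) = 0 -> roots r_1 = 1, r_2 = -1/2.
Take r = r_1 = 1. Let y(x) = x^r sum_{n>=0} a_n x^n with a_0 = 1.
Substitute y = x^r sum a_n x^n and match x^{r+n}. The recurrence is
  D(n) a_n + 3 a_{n-1} + 2 a_{n-2} = 0,  where D(n) = (r+n)(r+n-1) + (1/2)(r+n) + (-1/2).
  a_n = [-3 a_{n-1} - 2 a_{n-2}] / D(n).
Since the indicial polynomial factors as (r - r_1)(r - r_2), D(n) = (r_1 + n - r_1)(r_1 + n - r_2) = n(n + 3/2).
Evaluating step by step (a_0 = 1):
  n = 1: D(1) = 1(1 + 3/2) = 5/2; numerator = -3(1) = -3; a_1 = (-3)/(5/2) = -6/5
  n = 2: D(2) = 2(2 + 3/2) = 7; numerator = -3(-6/5) - 2(1) = 8/5; a_2 = (8/5)/(7) = 8/35
  n = 3: D(3) = 3(3 + 3/2) = 27/2; numerator = -3(8/35) - 2(-6/5) = 12/7; a_3 = (12/7)/(27/2) = 8/63
  n = 4: D(4) = 4(4 + 3/2) = 22; numerator = -3(8/63) - 2(8/35) = -88/105; a_4 = (-88/105)/(22) = -4/105
  n = 5: D(5) = 5(5 + 3/2) = 65/2; numerator = -3(-4/105) - 2(8/63) = -44/315; a_5 = (-44/315)/(65/2) = -88/20475
  n = 6: D(6) = 6(6 + 3/2) = 45; numerator = -3(-88/20475) - 2(-4/105) = 608/6825; a_6 = (608/6825)/(45) = 608/307125

r = 1; a_0 = 1; a_1 = -6/5; a_2 = 8/35; a_3 = 8/63; a_4 = -4/105; a_5 = -88/20475; a_6 = 608/307125


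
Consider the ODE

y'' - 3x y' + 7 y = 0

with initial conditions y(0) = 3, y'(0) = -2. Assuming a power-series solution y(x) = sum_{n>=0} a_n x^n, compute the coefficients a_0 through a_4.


Ansatz: y(x) = sum_{n>=0} a_n x^n, so y'(x) = sum_{n>=1} n a_n x^(n-1) and y''(x) = sum_{n>=2} n(n-1) a_n x^(n-2).
Substitute into P(x) y'' + Q(x) y' + R(x) y = 0 with P(x) = 1, Q(x) = -3x, R(x) = 7, and match powers of x.
Initial conditions: a_0 = 3, a_1 = -2.
Setting the coefficient of each power of x to zero and solving order by order (substituting the coefficients already found):
  x^0: 2 a_2 + 7 a_0 = 0  ->  2 a_2 = -7 a_0 = -21  ->  a_2 = -21/2
  x^1: 6 a_3 + 4 a_1 = 0  ->  6 a_3 = -4 a_1 = 8  ->  a_3 = 4/3
  x^2: 12 a_4 + a_2 = 0  ->  12 a_4 = -a_2 = 21/2  ->  a_4 = 7/8
Truncated series: y(x) = 3 - 2 x - (21/2) x^2 + (4/3) x^3 + (7/8) x^4 + O(x^5).

a_0 = 3; a_1 = -2; a_2 = -21/2; a_3 = 4/3; a_4 = 7/8


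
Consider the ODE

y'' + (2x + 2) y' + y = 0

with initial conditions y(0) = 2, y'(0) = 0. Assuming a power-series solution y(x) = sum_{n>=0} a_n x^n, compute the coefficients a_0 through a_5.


Ansatz: y(x) = sum_{n>=0} a_n x^n, so y'(x) = sum_{n>=1} n a_n x^(n-1) and y''(x) = sum_{n>=2} n(n-1) a_n x^(n-2).
Substitute into P(x) y'' + Q(x) y' + R(x) y = 0 with P(x) = 1, Q(x) = 2x + 2, R(x) = 1, and match powers of x.
Initial conditions: a_0 = 2, a_1 = 0.
Setting the coefficient of each power of x to zero and solving order by order (substituting the coefficients already found):
  x^0: 2 a_2 + 2 a_1 + a_0 = 0  ->  2 a_2 = -2 a_1 - a_0 = -2  ->  a_2 = -1
  x^1: 6 a_3 + 4 a_2 + 3 a_1 = 0  ->  6 a_3 = -4 a_2 - 3 a_1 = 4  ->  a_3 = 2/3
  x^2: 12 a_4 + 6 a_3 + 5 a_2 = 0  ->  12 a_4 = -6 a_3 - 5 a_2 = 1  ->  a_4 = 1/12
  x^3: 20 a_5 + 8 a_4 + 7 a_3 = 0  ->  20 a_5 = -8 a_4 - 7 a_3 = -16/3  ->  a_5 = -4/15
Truncated series: y(x) = 2 - x^2 + (2/3) x^3 + (1/12) x^4 - (4/15) x^5 + O(x^6).

a_0 = 2; a_1 = 0; a_2 = -1; a_3 = 2/3; a_4 = 1/12; a_5 = -4/15


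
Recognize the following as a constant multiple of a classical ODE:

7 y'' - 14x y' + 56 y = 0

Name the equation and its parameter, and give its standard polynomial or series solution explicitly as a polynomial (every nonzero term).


All three coefficients share the factor 7; dividing through by 7 gives  y'' - 2x y' + 8 y = 0.
This matches the Hermite equation y'' - 2x y' + 2n y = 0 with 2n = 8, so n = 4; the polynomial solution is H_4(x).
With y = sum_k a_k x^k, matching x^k gives (k+2)(k+1) a_{k+2} = 2(k - n) a_k = 2(k - 4) a_k. The right side vanishes at k = 4, so the series with the parity of 4 terminates at degree 4.
Standard normalization: leading coefficient of H_n is 2^n, so a_4 = 2^4 = 16. Work downward with a_k = (k+1)(k+2) a_{k+2} / (2(k - n)):
  a_2 = (3)(4)(16) / (2(2 - 4)) = 192/(-4) = -48
  a_0 = (1)(2)(-48) / (2(0 - 4)) = -96/(-8) = 12
Hence H_4(x) = 16 x^4 - 48 x^2 + 12.

H_4(x); series = 16 x^4 - 48 x^2 + 12


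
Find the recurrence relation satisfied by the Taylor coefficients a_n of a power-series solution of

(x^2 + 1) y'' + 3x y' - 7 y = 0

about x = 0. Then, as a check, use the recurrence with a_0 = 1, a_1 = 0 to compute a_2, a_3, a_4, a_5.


Substitute y = sum_n a_n x^n.
(1 + 1 x^2) y'' contributes (n+2)(n+1) a_{n+2} + n(n-1) a_n at x^n.
3 x y'(x) contributes 3 n a_n at x^n.
-7 y(x) contributes -7 a_n at x^n.
Matching x^n: (n+2)(n+1) a_{n+2} + (n(n-1) + 3 n - 7) a_n = 0.
Thus a_{n+2} = (-n(n-1) - 3 n + 7) / ((n+1)(n+2)) * a_n.

Check with a_0 = 1, a_1 = 0 (apply the recurrence for n = 0, 1, 2, 3): a_0 = 1, a_1 = 0, a_2 = 7/2, a_3 = 0, a_4 = -7/24, a_5 = 0.

a_(n+2) = (-n(n-1) - 3 n + 7) / ((n+1)(n+2)) * a_n; check: a_0 = 1, a_1 = 0, a_2 = 7/2, a_3 = 0, a_4 = -7/24, a_5 = 0


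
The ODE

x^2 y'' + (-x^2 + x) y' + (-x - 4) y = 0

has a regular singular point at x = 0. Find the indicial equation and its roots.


Divide by x^2 to reach normal form y'' + P_1(x) y' + P_2(x) y = 0 with P_1(x) = -1 + 1/x and P_2(x) = -1/x - 4/x^2.
x = 0 is a singular point because the y'-coefficient -1 + 1/x has a pole at x = 0 and the y-coefficient -1/x - 4/x^2 has a pole at x = 0.
It is a regular singular point because x P_1(x) = p(x) = 1 - x and x^2 P_2(x) = q(x) = -x - 4 are polynomials, hence analytic at x = 0.
p(0) = 1,  q(0) = -4.
Indicial equation: r(r-1) + p(0) r + q(0) = 0, i.e. r^2 + (p(0) - 1) r + q(0) = 0, i.e. r^2 - 4 = 0.
Discriminant: (0)^2 - 4(-4) = 16, so r = (0 ± 4)/2.
Solving: r_1 = 2, r_2 = -2.

indicial: r^2 - 4 = 0; roots r_1 = 2, r_2 = -2


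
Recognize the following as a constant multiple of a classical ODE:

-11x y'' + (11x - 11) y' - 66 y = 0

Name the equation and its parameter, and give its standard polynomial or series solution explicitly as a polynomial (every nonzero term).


All three coefficients share the factor -11; dividing through by -11 gives  x y'' + (1 - x) y' + 6 y = 0.
This matches the Laguerre equation x y'' + (1 - x) y' + n y = 0 with n = 6; the polynomial solution is L_6(x).
With y = sum_k a_k x^k, matching x^k gives (k+1)k a_{k+1} + (k+1) a_{k+1} - k a_k + n a_k = 0, i.e. (k+1)^2 a_{k+1} = (k - n) a_k = (k - 6) a_k. The right side vanishes at k = 6, so the series terminates at degree 6.
Standard normalization L_n(0) = 1 gives a_0 = 1. Work upward with a_{k+1} = (k - 6) a_k / (k+1)^2:
  a_1 = (0 - 6)(1) / 1^2 = -6/1 = -6
  a_2 = (1 - 6)(-6) / 2^2 = 30/4 = 15/2
  a_3 = (2 - 6)(15/2) / 3^2 = -30/9 = -10/3
  a_4 = (3 - 6)(-10/3) / 4^2 = 10/16 = 5/8
  a_5 = (4 - 6)(5/8) / 5^2 = (-5/4)/25 = -1/20
  a_6 = (5 - 6)(-1/20) / 6^2 = (1/20)/36 = 1/720
Hence L_6(x) = x^6/720 - x^5/20 + 5 x^4/8 - 10 x^3/3 + 15 x^2/2 - 6 x + 1.

L_6(x); series = x^6/720 - x^5/20 + 5 x^4/8 - 10 x^3/3 + 15 x^2/2 - 6 x + 1


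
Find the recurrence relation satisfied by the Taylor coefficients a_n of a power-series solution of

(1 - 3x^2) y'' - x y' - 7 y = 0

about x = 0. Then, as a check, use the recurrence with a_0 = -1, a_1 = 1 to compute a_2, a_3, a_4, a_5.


Substitute y = sum_n a_n x^n.
(1 - 3 x^2) y'' contributes (n+2)(n+1) a_{n+2} - 3 n(n-1) a_n at x^n.
-x y'(x) contributes -n a_n at x^n.
-7 y(x) contributes -7 a_n at x^n.
Matching x^n: (n+2)(n+1) a_{n+2} + (-3 n(n-1) - n - 7) a_n = 0.
Thus a_{n+2} = (3 n(n-1) + n + 7) / ((n+1)(n+2)) * a_n.

Check with a_0 = -1, a_1 = 1 (apply the recurrence for n = 0, 1, 2, 3): a_0 = -1, a_1 = 1, a_2 = -7/2, a_3 = 4/3, a_4 = -35/8, a_5 = 28/15.

a_(n+2) = (3 n(n-1) + n + 7) / ((n+1)(n+2)) * a_n; check: a_0 = -1, a_1 = 1, a_2 = -7/2, a_3 = 4/3, a_4 = -35/8, a_5 = 28/15


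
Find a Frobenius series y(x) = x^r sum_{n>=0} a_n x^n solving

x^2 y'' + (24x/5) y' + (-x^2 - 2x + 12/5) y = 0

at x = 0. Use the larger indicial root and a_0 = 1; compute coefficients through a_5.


Write in Frobenius form y'' + (p(x)/x) y' + (q(x)/x^2) y = 0:
  p(x) = 24/5,  q(x) = -x^2 - 2x + 12/5.
Indicial equation: r(r-1) + (24/5) r + (12/5) = 0 -> roots r_1 = -4/5, r_2 = -3.
Take r = r_1 = -4/5. Let y(x) = x^r sum_{n>=0} a_n x^n with a_0 = 1.
Substitute y = x^r sum a_n x^n and match x^{r+n}. The recurrence is
  D(n) a_n - 2 a_{n-1} - 1 a_{n-2} = 0,  where D(n) = (r+n)(r+n-1) + (24/5)(r+n) + (12/5).
  a_n = [2 a_{n-1} + 1 a_{n-2}] / D(n).
Since the indicial polynomial factors as (r - r_1)(r - r_2), D(n) = (r_1 + n - r_1)(r_1 + n - r_2) = n(n + 11/5).
Evaluating step by step (a_0 = 1):
  n = 1: D(1) = 1(1 + 11/5) = 16/5; numerator = 2(1) = 2; a_1 = (2)/(16/5) = 5/8
  n = 2: D(2) = 2(2 + 11/5) = 42/5; numerator = 2(5/8) + 1(1) = 9/4; a_2 = (9/4)/(42/5) = 15/56
  n = 3: D(3) = 3(3 + 11/5) = 78/5; numerator = 2(15/56) + 1(5/8) = 65/56; a_3 = (65/56)/(78/5) = 25/336
  n = 4: D(4) = 4(4 + 11/5) = 124/5; numerator = 2(25/336) + 1(15/56) = 5/12; a_4 = (5/12)/(124/5) = 25/1488
  n = 5: D(5) = 5(5 + 11/5) = 36; numerator = 2(25/1488) + 1(25/336) = 375/3472; a_5 = (375/3472)/(36) = 125/41664

r = -4/5; a_0 = 1; a_1 = 5/8; a_2 = 15/56; a_3 = 25/336; a_4 = 25/1488; a_5 = 125/41664


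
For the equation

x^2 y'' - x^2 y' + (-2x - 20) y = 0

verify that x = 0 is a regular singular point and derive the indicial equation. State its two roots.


Divide by x^2 to reach normal form y'' + P_1(x) y' + P_2(x) y = 0 with P_1(x) = -1 and P_2(x) = -2/x - 20/x^2.
x = 0 is a singular point because the y-coefficient -2/x - 20/x^2 has a pole at x = 0.
It is a regular singular point because x P_1(x) = p(x) = -x and x^2 P_2(x) = q(x) = -2x - 20 are polynomials, hence analytic at x = 0.
p(0) = 0,  q(0) = -20.
Indicial equation: r(r-1) + p(0) r + q(0) = 0, i.e. r^2 + (p(0) - 1) r + q(0) = 0, i.e. r^2 - 1 r - 20 = 0.
Discriminant: (-1)^2 - 4(-20) = 81, so r = (1 ± 9)/2.
Solving: r_1 = 5, r_2 = -4.

indicial: r^2 - 1 r - 20 = 0; roots r_1 = 5, r_2 = -4


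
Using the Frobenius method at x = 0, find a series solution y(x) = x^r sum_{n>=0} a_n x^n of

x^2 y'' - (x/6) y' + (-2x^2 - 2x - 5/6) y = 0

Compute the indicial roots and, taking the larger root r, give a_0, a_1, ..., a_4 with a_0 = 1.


Write in Frobenius form y'' + (p(x)/x) y' + (q(x)/x^2) y = 0:
  p(x) = -1/6,  q(x) = -2x^2 - 2x - 5/6.
Indicial equation: r(r-1) + (-1/6) r + (-5/6) = 0 -> roots r_1 = 5/3, r_2 = -1/2.
Take r = r_1 = 5/3. Let y(x) = x^r sum_{n>=0} a_n x^n with a_0 = 1.
Substitute y = x^r sum a_n x^n and match x^{r+n}. The recurrence is
  D(n) a_n - 2 a_{n-1} - 2 a_{n-2} = 0,  where D(n) = (r+n)(r+n-1) + (-1/6)(r+n) + (-5/6).
  a_n = [2 a_{n-1} + 2 a_{n-2}] / D(n).
Since the indicial polynomial factors as (r - r_1)(r - r_2), D(n) = (r_1 + n - r_1)(r_1 + n - r_2) = n(n + 13/6).
Evaluating step by step (a_0 = 1):
  n = 1: D(1) = 1(1 + 13/6) = 19/6; numerator = 2(1) = 2; a_1 = (2)/(19/6) = 12/19
  n = 2: D(2) = 2(2 + 13/6) = 25/3; numerator = 2(12/19) + 2(1) = 62/19; a_2 = (62/19)/(25/3) = 186/475
  n = 3: D(3) = 3(3 + 13/6) = 31/2; numerator = 2(186/475) + 2(12/19) = 972/475; a_3 = (972/475)/(31/2) = 1944/14725
  n = 4: D(4) = 4(4 + 13/6) = 74/3; numerator = 2(1944/14725) + 2(186/475) = 3084/2945; a_4 = (3084/2945)/(74/3) = 4626/108965

r = 5/3; a_0 = 1; a_1 = 12/19; a_2 = 186/475; a_3 = 1944/14725; a_4 = 4626/108965


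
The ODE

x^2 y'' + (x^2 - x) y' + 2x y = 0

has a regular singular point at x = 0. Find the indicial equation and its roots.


Divide by x^2 to reach normal form y'' + P_1(x) y' + P_2(x) y = 0 with P_1(x) = 1 - 1/x and P_2(x) = 2/x.
x = 0 is a singular point because the y'-coefficient 1 - 1/x has a pole at x = 0 and the y-coefficient 2/x has a pole at x = 0.
It is a regular singular point because x P_1(x) = p(x) = x - 1 and x^2 P_2(x) = q(x) = 2x are polynomials, hence analytic at x = 0.
p(0) = -1,  q(0) = 0.
Indicial equation: r(r-1) + p(0) r + q(0) = 0, i.e. r^2 + (p(0) - 1) r + q(0) = 0, i.e. r^2 - 2 r = 0.
Discriminant: (-2)^2 - 4(0) = 4, so r = (2 ± 2)/2.
Solving: r_1 = 2, r_2 = 0.

indicial: r^2 - 2 r = 0; roots r_1 = 2, r_2 = 0


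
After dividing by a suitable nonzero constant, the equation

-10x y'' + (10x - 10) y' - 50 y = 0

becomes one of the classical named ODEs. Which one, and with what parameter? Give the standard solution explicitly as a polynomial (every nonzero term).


All three coefficients share the factor -10; dividing through by -10 gives  x y'' + (1 - x) y' + 5 y = 0.
This matches the Laguerre equation x y'' + (1 - x) y' + n y = 0 with n = 5; the polynomial solution is L_5(x).
With y = sum_k a_k x^k, matching x^k gives (k+1)k a_{k+1} + (k+1) a_{k+1} - k a_k + n a_k = 0, i.e. (k+1)^2 a_{k+1} = (k - n) a_k = (k - 5) a_k. The right side vanishes at k = 5, so the series terminates at degree 5.
Standard normalization L_n(0) = 1 gives a_0 = 1. Work upward with a_{k+1} = (k - 5) a_k / (k+1)^2:
  a_1 = (0 - 5)(1) / 1^2 = -5/1 = -5
  a_2 = (1 - 5)(-5) / 2^2 = 20/4 = 5
  a_3 = (2 - 5)(5) / 3^2 = -15/9 = -5/3
  a_4 = (3 - 5)(-5/3) / 4^2 = (10/3)/16 = 5/24
  a_5 = (4 - 5)(5/24) / 5^2 = (-5/24)/25 = -1/120
Hence L_5(x) = -x^5/120 + 5 x^4/24 - 5 x^3/3 + 5 x^2 - 5 x + 1.

L_5(x); series = -x^5/120 + 5 x^4/24 - 5 x^3/3 + 5 x^2 - 5 x + 1


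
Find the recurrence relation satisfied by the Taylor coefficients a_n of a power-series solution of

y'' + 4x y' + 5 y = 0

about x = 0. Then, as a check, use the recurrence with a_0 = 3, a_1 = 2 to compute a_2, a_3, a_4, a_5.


Substitute y = sum_n a_n x^n.
y''(x) has coefficient (n+2)(n+1) a_{n+2} at x^n;
4 x y'(x) has coefficient 4 n a_n at x^n (shift);
5 y(x) has coefficient 5 a_n at x^n.
Matching x^n: (n+2)(n+1) a_{n+2} + (4n + 5) a_n = 0.
Thus a_{n+2} = (-4n - 5) / ((n+1)(n+2)) * a_n.

Check with a_0 = 3, a_1 = 2 (apply the recurrence for n = 0, 1, 2, 3): a_0 = 3, a_1 = 2, a_2 = -15/2, a_3 = -3, a_4 = 65/8, a_5 = 51/20.

a_(n+2) = (-4n - 5) / ((n+1)(n+2)) * a_n; check: a_0 = 3, a_1 = 2, a_2 = -15/2, a_3 = -3, a_4 = 65/8, a_5 = 51/20


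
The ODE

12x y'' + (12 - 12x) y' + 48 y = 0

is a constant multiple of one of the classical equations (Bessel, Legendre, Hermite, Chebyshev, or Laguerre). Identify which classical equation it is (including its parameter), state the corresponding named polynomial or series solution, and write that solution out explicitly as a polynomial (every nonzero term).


All three coefficients share the factor 12; dividing through by 12 gives  x y'' + (1 - x) y' + 4 y = 0.
This matches the Laguerre equation x y'' + (1 - x) y' + n y = 0 with n = 4; the polynomial solution is L_4(x).
With y = sum_k a_k x^k, matching x^k gives (k+1)k a_{k+1} + (k+1) a_{k+1} - k a_k + n a_k = 0, i.e. (k+1)^2 a_{k+1} = (k - n) a_k = (k - 4) a_k. The right side vanishes at k = 4, so the series terminates at degree 4.
Standard normalization L_n(0) = 1 gives a_0 = 1. Work upward with a_{k+1} = (k - 4) a_k / (k+1)^2:
  a_1 = (0 - 4)(1) / 1^2 = -4/1 = -4
  a_2 = (1 - 4)(-4) / 2^2 = 12/4 = 3
  a_3 = (2 - 4)(3) / 3^2 = -6/9 = -2/3
  a_4 = (3 - 4)(-2/3) / 4^2 = (2/3)/16 = 1/24
Hence L_4(x) = x^4/24 - 2 x^3/3 + 3 x^2 - 4 x + 1.

L_4(x); series = x^4/24 - 2 x^3/3 + 3 x^2 - 4 x + 1


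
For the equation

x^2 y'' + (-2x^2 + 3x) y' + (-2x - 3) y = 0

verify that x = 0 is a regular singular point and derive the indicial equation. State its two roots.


Divide by x^2 to reach normal form y'' + P_1(x) y' + P_2(x) y = 0 with P_1(x) = -2 + 3/x and P_2(x) = -2/x - 3/x^2.
x = 0 is a singular point because the y'-coefficient -2 + 3/x has a pole at x = 0 and the y-coefficient -2/x - 3/x^2 has a pole at x = 0.
It is a regular singular point because x P_1(x) = p(x) = 3 - 2x and x^2 P_2(x) = q(x) = -2x - 3 are polynomials, hence analytic at x = 0.
p(0) = 3,  q(0) = -3.
Indicial equation: r(r-1) + p(0) r + q(0) = 0, i.e. r^2 + (p(0) - 1) r + q(0) = 0, i.e. r^2 + 2 r - 3 = 0.
Discriminant: (2)^2 - 4(-3) = 16, so r = (-2 ± 4)/2.
Solving: r_1 = 1, r_2 = -3.

indicial: r^2 + 2 r - 3 = 0; roots r_1 = 1, r_2 = -3


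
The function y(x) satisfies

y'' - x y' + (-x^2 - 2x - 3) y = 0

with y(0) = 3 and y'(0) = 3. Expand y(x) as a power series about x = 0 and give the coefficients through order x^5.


Ansatz: y(x) = sum_{n>=0} a_n x^n, so y'(x) = sum_{n>=1} n a_n x^(n-1) and y''(x) = sum_{n>=2} n(n-1) a_n x^(n-2).
Substitute into P(x) y'' + Q(x) y' + R(x) y = 0 with P(x) = 1, Q(x) = -x, R(x) = -x^2 - 2x - 3, and match powers of x.
Initial conditions: a_0 = 3, a_1 = 3.
Setting the coefficient of each power of x to zero and solving order by order (substituting the coefficients already found):
  x^0: 2 a_2 - 3 a_0 = 0  ->  2 a_2 = 3 a_0 = 9  ->  a_2 = 9/2
  x^1: 6 a_3 - 4 a_1 - 2 a_0 = 0  ->  6 a_3 = 4 a_1 + 2 a_0 = 18  ->  a_3 = 3
  x^2: 12 a_4 - 5 a_2 - 2 a_1 - a_0 = 0  ->  12 a_4 = 5 a_2 + 2 a_1 + a_0 = 63/2  ->  a_4 = 21/8
  x^3: 20 a_5 - 6 a_3 - 2 a_2 - a_1 = 0  ->  20 a_5 = 6 a_3 + 2 a_2 + a_1 = 30  ->  a_5 = 3/2
Truncated series: y(x) = 3 + 3 x + (9/2) x^2 + 3 x^3 + (21/8) x^4 + (3/2) x^5 + O(x^6).

a_0 = 3; a_1 = 3; a_2 = 9/2; a_3 = 3; a_4 = 21/8; a_5 = 3/2


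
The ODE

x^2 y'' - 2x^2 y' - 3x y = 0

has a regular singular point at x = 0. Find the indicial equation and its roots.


Divide by x^2 to reach normal form y'' + P_1(x) y' + P_2(x) y = 0 with P_1(x) = -2 and P_2(x) = -3/x.
x = 0 is a singular point because the y-coefficient -3/x has a pole at x = 0.
It is a regular singular point because x P_1(x) = p(x) = -2x and x^2 P_2(x) = q(x) = -3x are polynomials, hence analytic at x = 0.
p(0) = 0,  q(0) = 0.
Indicial equation: r(r-1) + p(0) r + q(0) = 0, i.e. r^2 + (p(0) - 1) r + q(0) = 0, i.e. r^2 - 1 r = 0.
Discriminant: (-1)^2 - 4(0) = 1, so r = (1 ± 1)/2.
Solving: r_1 = 1, r_2 = 0.

indicial: r^2 - 1 r = 0; roots r_1 = 1, r_2 = 0


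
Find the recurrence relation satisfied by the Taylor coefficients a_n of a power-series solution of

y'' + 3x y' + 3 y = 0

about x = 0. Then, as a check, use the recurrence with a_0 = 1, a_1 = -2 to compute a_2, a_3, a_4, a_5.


Substitute y = sum_n a_n x^n.
y''(x) has coefficient (n+2)(n+1) a_{n+2} at x^n;
3 x y'(x) has coefficient 3 n a_n at x^n (shift);
3 y(x) has coefficient 3 a_n at x^n.
Matching x^n: (n+2)(n+1) a_{n+2} + (3n + 3) a_n = 0.
Thus a_{n+2} = (-3n - 3) / ((n+1)(n+2)) * a_n.

Check with a_0 = 1, a_1 = -2 (apply the recurrence for n = 0, 1, 2, 3): a_0 = 1, a_1 = -2, a_2 = -3/2, a_3 = 2, a_4 = 9/8, a_5 = -6/5.

a_(n+2) = (-3n - 3) / ((n+1)(n+2)) * a_n; check: a_0 = 1, a_1 = -2, a_2 = -3/2, a_3 = 2, a_4 = 9/8, a_5 = -6/5


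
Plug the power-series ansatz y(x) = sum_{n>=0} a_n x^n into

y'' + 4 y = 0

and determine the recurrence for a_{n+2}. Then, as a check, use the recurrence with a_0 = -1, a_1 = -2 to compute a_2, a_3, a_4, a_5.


Substitute y = sum_n a_n x^n into y'' + (const) y = 0.
y''(x) = sum_{n>=0} (n+2)(n+1) a_{n+2} x^n.
The ODE becomes sum_n [(n+2)(n+1) a_{n+2} + 4 a_n] x^n = 0.
Setting each coefficient to zero gives the recurrence:
  (n+2)(n+1) a_{n+2} + 4 a_n = 0,
  a_{n+2} = -4 / ((n+1)(n+2)) a_n.

Check with a_0 = -1, a_1 = -2 (apply the recurrence for n = 0, 1, 2, 3): a_0 = -1, a_1 = -2, a_2 = 2, a_3 = 4/3, a_4 = -2/3, a_5 = -4/15.

a_{n+2} = -4/((n+1)(n+2)) * a_n; check: a_0 = -1, a_1 = -2, a_2 = 2, a_3 = 4/3, a_4 = -2/3, a_5 = -4/15


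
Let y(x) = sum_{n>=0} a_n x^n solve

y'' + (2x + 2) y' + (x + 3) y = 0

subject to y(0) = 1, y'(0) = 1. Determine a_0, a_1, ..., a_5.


Ansatz: y(x) = sum_{n>=0} a_n x^n, so y'(x) = sum_{n>=1} n a_n x^(n-1) and y''(x) = sum_{n>=2} n(n-1) a_n x^(n-2).
Substitute into P(x) y'' + Q(x) y' + R(x) y = 0 with P(x) = 1, Q(x) = 2x + 2, R(x) = x + 3, and match powers of x.
Initial conditions: a_0 = 1, a_1 = 1.
Setting the coefficient of each power of x to zero and solving order by order (substituting the coefficients already found):
  x^0: 2 a_2 + 2 a_1 + 3 a_0 = 0  ->  2 a_2 = -2 a_1 - 3 a_0 = -5  ->  a_2 = -5/2
  x^1: 6 a_3 + 4 a_2 + 5 a_1 + a_0 = 0  ->  6 a_3 = -4 a_2 - 5 a_1 - a_0 = 4  ->  a_3 = 2/3
  x^2: 12 a_4 + 6 a_3 + 7 a_2 + a_1 = 0  ->  12 a_4 = -6 a_3 - 7 a_2 - a_1 = 25/2  ->  a_4 = 25/24
  x^3: 20 a_5 + 8 a_4 + 9 a_3 + a_2 = 0  ->  20 a_5 = -8 a_4 - 9 a_3 - a_2 = -71/6  ->  a_5 = -71/120
Truncated series: y(x) = 1 + x - (5/2) x^2 + (2/3) x^3 + (25/24) x^4 - (71/120) x^5 + O(x^6).

a_0 = 1; a_1 = 1; a_2 = -5/2; a_3 = 2/3; a_4 = 25/24; a_5 = -71/120


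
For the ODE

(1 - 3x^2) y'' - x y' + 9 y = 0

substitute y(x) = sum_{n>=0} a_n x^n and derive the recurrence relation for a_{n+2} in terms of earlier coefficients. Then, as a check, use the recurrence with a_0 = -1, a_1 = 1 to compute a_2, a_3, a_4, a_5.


Substitute y = sum_n a_n x^n.
(1 - 3 x^2) y'' contributes (n+2)(n+1) a_{n+2} - 3 n(n-1) a_n at x^n.
-x y'(x) contributes -n a_n at x^n.
9 y(x) contributes 9 a_n at x^n.
Matching x^n: (n+2)(n+1) a_{n+2} + (-3 n(n-1) - n + 9) a_n = 0.
Thus a_{n+2} = (3 n(n-1) + n - 9) / ((n+1)(n+2)) * a_n.

Check with a_0 = -1, a_1 = 1 (apply the recurrence for n = 0, 1, 2, 3): a_0 = -1, a_1 = 1, a_2 = 9/2, a_3 = -4/3, a_4 = -3/8, a_5 = -4/5.

a_(n+2) = (3 n(n-1) + n - 9) / ((n+1)(n+2)) * a_n; check: a_0 = -1, a_1 = 1, a_2 = 9/2, a_3 = -4/3, a_4 = -3/8, a_5 = -4/5


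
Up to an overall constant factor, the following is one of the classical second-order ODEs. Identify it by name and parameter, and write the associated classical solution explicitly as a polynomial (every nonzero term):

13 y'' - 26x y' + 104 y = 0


All three coefficients share the factor 13; dividing through by 13 gives  y'' - 2x y' + 8 y = 0.
This matches the Hermite equation y'' - 2x y' + 2n y = 0 with 2n = 8, so n = 4; the polynomial solution is H_4(x).
With y = sum_k a_k x^k, matching x^k gives (k+2)(k+1) a_{k+2} = 2(k - n) a_k = 2(k - 4) a_k. The right side vanishes at k = 4, so the series with the parity of 4 terminates at degree 4.
Standard normalization: leading coefficient of H_n is 2^n, so a_4 = 2^4 = 16. Work downward with a_k = (k+1)(k+2) a_{k+2} / (2(k - n)):
  a_2 = (3)(4)(16) / (2(2 - 4)) = 192/(-4) = -48
  a_0 = (1)(2)(-48) / (2(0 - 4)) = -96/(-8) = 12
Hence H_4(x) = 16 x^4 - 48 x^2 + 12.

H_4(x); series = 16 x^4 - 48 x^2 + 12


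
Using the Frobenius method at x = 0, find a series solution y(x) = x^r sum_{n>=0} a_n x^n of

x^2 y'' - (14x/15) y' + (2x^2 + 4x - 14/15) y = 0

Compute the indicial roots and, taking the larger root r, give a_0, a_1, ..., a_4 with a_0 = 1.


Write in Frobenius form y'' + (p(x)/x) y' + (q(x)/x^2) y = 0:
  p(x) = -14/15,  q(x) = 2x^2 + 4x - 14/15.
Indicial equation: r(r-1) + (-14/15) r + (-14/15) = 0 -> roots r_1 = 7/3, r_2 = -2/5.
Take r = r_1 = 7/3. Let y(x) = x^r sum_{n>=0} a_n x^n with a_0 = 1.
Substitute y = x^r sum a_n x^n and match x^{r+n}. The recurrence is
  D(n) a_n + 4 a_{n-1} + 2 a_{n-2} = 0,  where D(n) = (r+n)(r+n-1) + (-14/15)(r+n) + (-14/15).
  a_n = [-4 a_{n-1} - 2 a_{n-2}] / D(n).
Since the indicial polynomial factors as (r - r_1)(r - r_2), D(n) = (r_1 + n - r_1)(r_1 + n - r_2) = n(n + 41/15).
Evaluating step by step (a_0 = 1):
  n = 1: D(1) = 1(1 + 41/15) = 56/15; numerator = -4(1) = -4; a_1 = (-4)/(56/15) = -15/14
  n = 2: D(2) = 2(2 + 41/15) = 142/15; numerator = -4(-15/14) - 2(1) = 16/7; a_2 = (16/7)/(142/15) = 120/497
  n = 3: D(3) = 3(3 + 41/15) = 86/5; numerator = -4(120/497) - 2(-15/14) = 585/497; a_3 = (585/497)/(86/5) = 2925/42742
  n = 4: D(4) = 4(4 + 41/15) = 404/15; numerator = -4(2925/42742) - 2(120/497) = -2310/3053; a_4 = (-2310/3053)/(404/15) = -17325/616706

r = 7/3; a_0 = 1; a_1 = -15/14; a_2 = 120/497; a_3 = 2925/42742; a_4 = -17325/616706


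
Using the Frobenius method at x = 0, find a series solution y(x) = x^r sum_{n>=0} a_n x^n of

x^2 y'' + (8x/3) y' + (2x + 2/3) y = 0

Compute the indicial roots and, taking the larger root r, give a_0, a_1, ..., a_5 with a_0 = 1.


Write in Frobenius form y'' + (p(x)/x) y' + (q(x)/x^2) y = 0:
  p(x) = 8/3,  q(x) = 2x + 2/3.
Indicial equation: r(r-1) + (8/3) r + (2/3) = 0 -> roots r_1 = -2/3, r_2 = -1.
Take r = r_1 = -2/3. Let y(x) = x^r sum_{n>=0} a_n x^n with a_0 = 1.
Substitute y = x^r sum a_n x^n and match x^{r+n}. The recurrence is
  D(n) a_n + 2 a_{n-1} = 0,  where D(n) = (r+n)(r+n-1) + (8/3)(r+n) + (2/3).
  a_n = -2 / D(n) * a_{n-1}.
Since the indicial polynomial factors as (r - r_1)(r - r_2), D(n) = (r_1 + n - r_1)(r_1 + n - r_2) = n(n + 1/3).
Evaluating step by step (a_0 = 1):
  n = 1: D(1) = 1(1 + 1/3) = 4/3; numerator = -2(1) = -2; a_1 = (-2)/(4/3) = -3/2
  n = 2: D(2) = 2(2 + 1/3) = 14/3; numerator = -2(-3/2) = 3; a_2 = (3)/(14/3) = 9/14
  n = 3: D(3) = 3(3 + 1/3) = 10; numerator = -2(9/14) = -9/7; a_3 = (-9/7)/(10) = -9/70
  n = 4: D(4) = 4(4 + 1/3) = 52/3; numerator = -2(-9/70) = 9/35; a_4 = (9/35)/(52/3) = 27/1820
  n = 5: D(5) = 5(5 + 1/3) = 80/3; numerator = -2(27/1820) = -27/910; a_5 = (-27/910)/(80/3) = -81/72800

r = -2/3; a_0 = 1; a_1 = -3/2; a_2 = 9/14; a_3 = -9/70; a_4 = 27/1820; a_5 = -81/72800


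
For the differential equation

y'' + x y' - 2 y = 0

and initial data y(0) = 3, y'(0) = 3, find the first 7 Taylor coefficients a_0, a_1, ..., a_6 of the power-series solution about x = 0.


Ansatz: y(x) = sum_{n>=0} a_n x^n, so y'(x) = sum_{n>=1} n a_n x^(n-1) and y''(x) = sum_{n>=2} n(n-1) a_n x^(n-2).
Substitute into P(x) y'' + Q(x) y' + R(x) y = 0 with P(x) = 1, Q(x) = x, R(x) = -2, and match powers of x.
Initial conditions: a_0 = 3, a_1 = 3.
Setting the coefficient of each power of x to zero and solving order by order (substituting the coefficients already found):
  x^0: 2 a_2 - 2 a_0 = 0  ->  2 a_2 = 2 a_0 = 6  ->  a_2 = 3
  x^1: 6 a_3 - a_1 = 0  ->  6 a_3 = a_1 = 3  ->  a_3 = 1/2
  x^2: 12 a_4 = 0  ->  a_4 = 0
  x^3: 20 a_5 + a_3 = 0  ->  20 a_5 = -a_3 = -1/2  ->  a_5 = -1/40
  x^4: 30 a_6 + 2 a_4 = 0  ->  30 a_6 = -2 a_4 = 0  ->  a_6 = 0
Truncated series: y(x) = 3 + 3 x + 3 x^2 + (1/2) x^3 - (1/40) x^5 + O(x^7).

a_0 = 3; a_1 = 3; a_2 = 3; a_3 = 1/2; a_4 = 0; a_5 = -1/40; a_6 = 0


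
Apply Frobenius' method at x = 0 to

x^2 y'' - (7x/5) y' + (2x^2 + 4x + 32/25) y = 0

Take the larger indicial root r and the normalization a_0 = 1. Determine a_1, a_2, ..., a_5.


Write in Frobenius form y'' + (p(x)/x) y' + (q(x)/x^2) y = 0:
  p(x) = -7/5,  q(x) = 2x^2 + 4x + 32/25.
Indicial equation: r(r-1) + (-7/5) r + (32/25) = 0 -> roots r_1 = 8/5, r_2 = 4/5.
Take r = r_1 = 8/5. Let y(x) = x^r sum_{n>=0} a_n x^n with a_0 = 1.
Substitute y = x^r sum a_n x^n and match x^{r+n}. The recurrence is
  D(n) a_n + 4 a_{n-1} + 2 a_{n-2} = 0,  where D(n) = (r+n)(r+n-1) + (-7/5)(r+n) + (32/25).
  a_n = [-4 a_{n-1} - 2 a_{n-2}] / D(n).
Since the indicial polynomial factors as (r - r_1)(r - r_2), D(n) = (r_1 + n - r_1)(r_1 + n - r_2) = n(n + 4/5).
Evaluating step by step (a_0 = 1):
  n = 1: D(1) = 1(1 + 4/5) = 9/5; numerator = -4(1) = -4; a_1 = (-4)/(9/5) = -20/9
  n = 2: D(2) = 2(2 + 4/5) = 28/5; numerator = -4(-20/9) - 2(1) = 62/9; a_2 = (62/9)/(28/5) = 155/126
  n = 3: D(3) = 3(3 + 4/5) = 57/5; numerator = -4(155/126) - 2(-20/9) = -10/21; a_3 = (-10/21)/(57/5) = -50/1197
  n = 4: D(4) = 4(4 + 4/5) = 96/5; numerator = -4(-50/1197) - 2(155/126) = -305/133; a_4 = (-305/133)/(96/5) = -1525/12768
  n = 5: D(5) = 5(5 + 4/5) = 29; numerator = -4(-1525/12768) - 2(-50/1197) = 5375/9576; a_5 = (5375/9576)/(29) = 5375/277704

r = 8/5; a_0 = 1; a_1 = -20/9; a_2 = 155/126; a_3 = -50/1197; a_4 = -1525/12768; a_5 = 5375/277704


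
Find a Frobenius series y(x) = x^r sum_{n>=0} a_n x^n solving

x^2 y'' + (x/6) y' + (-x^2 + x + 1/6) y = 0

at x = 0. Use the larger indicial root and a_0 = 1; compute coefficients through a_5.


Write in Frobenius form y'' + (p(x)/x) y' + (q(x)/x^2) y = 0:
  p(x) = 1/6,  q(x) = -x^2 + x + 1/6.
Indicial equation: r(r-1) + (1/6) r + (1/6) = 0 -> roots r_1 = 1/2, r_2 = 1/3.
Take r = r_1 = 1/2. Let y(x) = x^r sum_{n>=0} a_n x^n with a_0 = 1.
Substitute y = x^r sum a_n x^n and match x^{r+n}. The recurrence is
  D(n) a_n + 1 a_{n-1} - 1 a_{n-2} = 0,  where D(n) = (r+n)(r+n-1) + (1/6)(r+n) + (1/6).
  a_n = [-1 a_{n-1} + 1 a_{n-2}] / D(n).
Since the indicial polynomial factors as (r - r_1)(r - r_2), D(n) = (r_1 + n - r_1)(r_1 + n - r_2) = n(n + 1/6).
Evaluating step by step (a_0 = 1):
  n = 1: D(1) = 1(1 + 1/6) = 7/6; numerator = -1(1) = -1; a_1 = (-1)/(7/6) = -6/7
  n = 2: D(2) = 2(2 + 1/6) = 13/3; numerator = -1(-6/7) + 1(1) = 13/7; a_2 = (13/7)/(13/3) = 3/7
  n = 3: D(3) = 3(3 + 1/6) = 19/2; numerator = -1(3/7) + 1(-6/7) = -9/7; a_3 = (-9/7)/(19/2) = -18/133
  n = 4: D(4) = 4(4 + 1/6) = 50/3; numerator = -1(-18/133) + 1(3/7) = 75/133; a_4 = (75/133)/(50/3) = 9/266
  n = 5: D(5) = 5(5 + 1/6) = 155/6; numerator = -1(9/266) + 1(-18/133) = -45/266; a_5 = (-45/266)/(155/6) = -27/4123

r = 1/2; a_0 = 1; a_1 = -6/7; a_2 = 3/7; a_3 = -18/133; a_4 = 9/266; a_5 = -27/4123


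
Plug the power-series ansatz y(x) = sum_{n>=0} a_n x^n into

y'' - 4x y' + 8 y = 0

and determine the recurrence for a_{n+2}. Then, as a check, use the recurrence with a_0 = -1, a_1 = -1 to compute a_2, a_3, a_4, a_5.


Substitute y = sum_n a_n x^n.
y''(x) has coefficient (n+2)(n+1) a_{n+2} at x^n;
-4 x y'(x) has coefficient -4 n a_n at x^n (shift);
8 y(x) has coefficient 8 a_n at x^n.
Matching x^n: (n+2)(n+1) a_{n+2} + (-4n + 8) a_n = 0.
Thus a_{n+2} = (4n - 8) / ((n+1)(n+2)) * a_n.

Check with a_0 = -1, a_1 = -1 (apply the recurrence for n = 0, 1, 2, 3): a_0 = -1, a_1 = -1, a_2 = 4, a_3 = 2/3, a_4 = 0, a_5 = 2/15.

a_(n+2) = (4n - 8) / ((n+1)(n+2)) * a_n; check: a_0 = -1, a_1 = -1, a_2 = 4, a_3 = 2/3, a_4 = 0, a_5 = 2/15


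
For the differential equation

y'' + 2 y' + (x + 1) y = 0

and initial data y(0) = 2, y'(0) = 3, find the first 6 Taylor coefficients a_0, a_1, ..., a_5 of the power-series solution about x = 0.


Ansatz: y(x) = sum_{n>=0} a_n x^n, so y'(x) = sum_{n>=1} n a_n x^(n-1) and y''(x) = sum_{n>=2} n(n-1) a_n x^(n-2).
Substitute into P(x) y'' + Q(x) y' + R(x) y = 0 with P(x) = 1, Q(x) = 2, R(x) = x + 1, and match powers of x.
Initial conditions: a_0 = 2, a_1 = 3.
Setting the coefficient of each power of x to zero and solving order by order (substituting the coefficients already found):
  x^0: 2 a_2 + 2 a_1 + a_0 = 0  ->  2 a_2 = -2 a_1 - a_0 = -8  ->  a_2 = -4
  x^1: 6 a_3 + 4 a_2 + a_1 + a_0 = 0  ->  6 a_3 = -4 a_2 - a_1 - a_0 = 11  ->  a_3 = 11/6
  x^2: 12 a_4 + 6 a_3 + a_2 + a_1 = 0  ->  12 a_4 = -6 a_3 - a_2 - a_1 = -10  ->  a_4 = -5/6
  x^3: 20 a_5 + 8 a_4 + a_3 + a_2 = 0  ->  20 a_5 = -8 a_4 - a_3 - a_2 = 53/6  ->  a_5 = 53/120
Truncated series: y(x) = 2 + 3 x - 4 x^2 + (11/6) x^3 - (5/6) x^4 + (53/120) x^5 + O(x^6).

a_0 = 2; a_1 = 3; a_2 = -4; a_3 = 11/6; a_4 = -5/6; a_5 = 53/120


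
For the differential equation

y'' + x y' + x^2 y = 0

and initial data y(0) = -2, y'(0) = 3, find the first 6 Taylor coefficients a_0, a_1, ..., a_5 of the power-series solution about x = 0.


Ansatz: y(x) = sum_{n>=0} a_n x^n, so y'(x) = sum_{n>=1} n a_n x^(n-1) and y''(x) = sum_{n>=2} n(n-1) a_n x^(n-2).
Substitute into P(x) y'' + Q(x) y' + R(x) y = 0 with P(x) = 1, Q(x) = x, R(x) = x^2, and match powers of x.
Initial conditions: a_0 = -2, a_1 = 3.
Setting the coefficient of each power of x to zero and solving order by order (substituting the coefficients already found):
  x^0: 2 a_2 = 0  ->  a_2 = 0
  x^1: 6 a_3 + a_1 = 0  ->  6 a_3 = -a_1 = -3  ->  a_3 = -1/2
  x^2: 12 a_4 + 2 a_2 + a_0 = 0  ->  12 a_4 = -2 a_2 - a_0 = 2  ->  a_4 = 1/6
  x^3: 20 a_5 + 3 a_3 + a_1 = 0  ->  20 a_5 = -3 a_3 - a_1 = -3/2  ->  a_5 = -3/40
Truncated series: y(x) = -2 + 3 x - (1/2) x^3 + (1/6) x^4 - (3/40) x^5 + O(x^6).

a_0 = -2; a_1 = 3; a_2 = 0; a_3 = -1/2; a_4 = 1/6; a_5 = -3/40


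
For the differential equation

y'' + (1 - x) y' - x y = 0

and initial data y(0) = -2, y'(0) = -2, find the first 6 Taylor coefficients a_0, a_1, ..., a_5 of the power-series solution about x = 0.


Ansatz: y(x) = sum_{n>=0} a_n x^n, so y'(x) = sum_{n>=1} n a_n x^(n-1) and y''(x) = sum_{n>=2} n(n-1) a_n x^(n-2).
Substitute into P(x) y'' + Q(x) y' + R(x) y = 0 with P(x) = 1, Q(x) = 1 - x, R(x) = -x, and match powers of x.
Initial conditions: a_0 = -2, a_1 = -2.
Setting the coefficient of each power of x to zero and solving order by order (substituting the coefficients already found):
  x^0: 2 a_2 + a_1 = 0  ->  2 a_2 = -a_1 = 2  ->  a_2 = 1
  x^1: 6 a_3 + 2 a_2 - a_1 - a_0 = 0  ->  6 a_3 = -2 a_2 + a_1 + a_0 = -6  ->  a_3 = -1
  x^2: 12 a_4 + 3 a_3 - 2 a_2 - a_1 = 0  ->  12 a_4 = -3 a_3 + 2 a_2 + a_1 = 3  ->  a_4 = 1/4
  x^3: 20 a_5 + 4 a_4 - 3 a_3 - a_2 = 0  ->  20 a_5 = -4 a_4 + 3 a_3 + a_2 = -3  ->  a_5 = -3/20
Truncated series: y(x) = -2 - 2 x + x^2 - x^3 + (1/4) x^4 - (3/20) x^5 + O(x^6).

a_0 = -2; a_1 = -2; a_2 = 1; a_3 = -1; a_4 = 1/4; a_5 = -3/20


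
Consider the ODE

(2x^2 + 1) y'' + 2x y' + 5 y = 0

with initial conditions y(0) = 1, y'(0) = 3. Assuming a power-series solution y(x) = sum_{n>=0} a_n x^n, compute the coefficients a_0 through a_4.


Ansatz: y(x) = sum_{n>=0} a_n x^n, so y'(x) = sum_{n>=1} n a_n x^(n-1) and y''(x) = sum_{n>=2} n(n-1) a_n x^(n-2).
Substitute into P(x) y'' + Q(x) y' + R(x) y = 0 with P(x) = 2x^2 + 1, Q(x) = 2x, R(x) = 5, and match powers of x.
Initial conditions: a_0 = 1, a_1 = 3.
Setting the coefficient of each power of x to zero and solving order by order (substituting the coefficients already found):
  x^0: 2 a_2 + 5 a_0 = 0  ->  2 a_2 = -5 a_0 = -5  ->  a_2 = -5/2
  x^1: 6 a_3 + 7 a_1 = 0  ->  6 a_3 = -7 a_1 = -21  ->  a_3 = -7/2
  x^2: 12 a_4 + 13 a_2 = 0  ->  12 a_4 = -13 a_2 = 65/2  ->  a_4 = 65/24
Truncated series: y(x) = 1 + 3 x - (5/2) x^2 - (7/2) x^3 + (65/24) x^4 + O(x^5).

a_0 = 1; a_1 = 3; a_2 = -5/2; a_3 = -7/2; a_4 = 65/24


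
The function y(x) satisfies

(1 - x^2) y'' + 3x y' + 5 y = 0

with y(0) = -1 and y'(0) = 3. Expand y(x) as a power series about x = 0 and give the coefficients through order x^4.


Ansatz: y(x) = sum_{n>=0} a_n x^n, so y'(x) = sum_{n>=1} n a_n x^(n-1) and y''(x) = sum_{n>=2} n(n-1) a_n x^(n-2).
Substitute into P(x) y'' + Q(x) y' + R(x) y = 0 with P(x) = 1 - x^2, Q(x) = 3x, R(x) = 5, and match powers of x.
Initial conditions: a_0 = -1, a_1 = 3.
Setting the coefficient of each power of x to zero and solving order by order (substituting the coefficients already found):
  x^0: 2 a_2 + 5 a_0 = 0  ->  2 a_2 = -5 a_0 = 5  ->  a_2 = 5/2
  x^1: 6 a_3 + 8 a_1 = 0  ->  6 a_3 = -8 a_1 = -24  ->  a_3 = -4
  x^2: 12 a_4 + 9 a_2 = 0  ->  12 a_4 = -9 a_2 = -45/2  ->  a_4 = -15/8
Truncated series: y(x) = -1 + 3 x + (5/2) x^2 - 4 x^3 - (15/8) x^4 + O(x^5).

a_0 = -1; a_1 = 3; a_2 = 5/2; a_3 = -4; a_4 = -15/8
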